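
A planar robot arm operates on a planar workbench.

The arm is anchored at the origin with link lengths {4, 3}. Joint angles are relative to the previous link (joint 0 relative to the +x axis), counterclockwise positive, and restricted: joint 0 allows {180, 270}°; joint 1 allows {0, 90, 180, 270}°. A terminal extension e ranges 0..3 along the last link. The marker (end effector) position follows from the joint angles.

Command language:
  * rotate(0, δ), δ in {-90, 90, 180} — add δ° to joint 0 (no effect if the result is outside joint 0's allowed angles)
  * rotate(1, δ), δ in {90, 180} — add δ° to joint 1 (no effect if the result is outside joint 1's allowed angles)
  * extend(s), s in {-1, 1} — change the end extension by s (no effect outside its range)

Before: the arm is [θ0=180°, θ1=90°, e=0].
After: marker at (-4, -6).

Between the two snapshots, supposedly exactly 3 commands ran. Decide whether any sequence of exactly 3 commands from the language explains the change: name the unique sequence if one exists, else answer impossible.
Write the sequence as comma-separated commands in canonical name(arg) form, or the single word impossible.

t0: [θ0=180°, θ1=90°, e=0]
t=1 extend(1) ⇒ [θ0=180°, θ1=90°, e=1]
t=2 extend(1) ⇒ [θ0=180°, θ1=90°, e=2]
t=3 extend(1) ⇒ [θ0=180°, θ1=90°, e=3]
all 343 alternatives checked — unique.

extend(1), extend(1), extend(1)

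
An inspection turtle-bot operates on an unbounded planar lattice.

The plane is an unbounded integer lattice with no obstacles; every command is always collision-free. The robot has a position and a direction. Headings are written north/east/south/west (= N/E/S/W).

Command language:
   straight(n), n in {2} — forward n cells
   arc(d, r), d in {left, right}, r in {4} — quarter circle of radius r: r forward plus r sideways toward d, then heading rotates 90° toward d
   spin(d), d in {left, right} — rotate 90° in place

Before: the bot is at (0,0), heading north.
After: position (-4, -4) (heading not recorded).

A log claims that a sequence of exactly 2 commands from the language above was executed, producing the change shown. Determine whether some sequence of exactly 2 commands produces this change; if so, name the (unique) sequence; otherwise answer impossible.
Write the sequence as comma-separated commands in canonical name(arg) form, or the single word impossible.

key: running arc(left, 4) before spin(left) would end elsewhere — order is forced
start: at (0,0), heading north
[1] after spin(left): at (0,0), heading west
[2] after arc(left, 4): at (-4,-4), heading south
no rival 2-sequence matches.

spin(left), arc(left, 4)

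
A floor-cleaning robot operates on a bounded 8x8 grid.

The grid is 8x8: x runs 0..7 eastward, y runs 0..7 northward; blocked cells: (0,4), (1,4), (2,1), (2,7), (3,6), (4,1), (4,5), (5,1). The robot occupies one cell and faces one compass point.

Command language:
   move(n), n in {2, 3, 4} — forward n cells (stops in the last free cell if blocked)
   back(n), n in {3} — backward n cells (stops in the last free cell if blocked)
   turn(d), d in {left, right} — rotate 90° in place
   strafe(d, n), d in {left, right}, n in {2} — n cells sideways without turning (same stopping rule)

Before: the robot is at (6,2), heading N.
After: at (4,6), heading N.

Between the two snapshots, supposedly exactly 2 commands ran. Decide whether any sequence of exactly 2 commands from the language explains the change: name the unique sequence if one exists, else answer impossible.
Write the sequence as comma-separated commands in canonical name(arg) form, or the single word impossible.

move(4), strafe(left, 2)

key: order matters: swapping move(4) and strafe(left, 2) lands elsewhere
initial: at (6,2), heading N
[1] after move(4): at (6,6), heading N
[2] after strafe(left, 2): at (4,6), heading N
no rival 2-sequence matches.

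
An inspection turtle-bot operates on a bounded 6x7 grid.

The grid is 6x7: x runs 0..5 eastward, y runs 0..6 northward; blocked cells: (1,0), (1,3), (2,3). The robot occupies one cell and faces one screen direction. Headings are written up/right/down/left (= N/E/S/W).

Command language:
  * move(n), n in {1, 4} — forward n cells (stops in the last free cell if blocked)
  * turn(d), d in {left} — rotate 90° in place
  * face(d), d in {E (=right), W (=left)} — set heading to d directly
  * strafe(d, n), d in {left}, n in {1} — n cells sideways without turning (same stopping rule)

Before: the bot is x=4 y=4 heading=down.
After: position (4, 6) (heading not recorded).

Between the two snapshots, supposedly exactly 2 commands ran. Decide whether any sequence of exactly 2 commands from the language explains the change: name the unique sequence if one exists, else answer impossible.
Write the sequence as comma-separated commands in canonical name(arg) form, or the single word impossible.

impossible

all 36 sequences checked — none match.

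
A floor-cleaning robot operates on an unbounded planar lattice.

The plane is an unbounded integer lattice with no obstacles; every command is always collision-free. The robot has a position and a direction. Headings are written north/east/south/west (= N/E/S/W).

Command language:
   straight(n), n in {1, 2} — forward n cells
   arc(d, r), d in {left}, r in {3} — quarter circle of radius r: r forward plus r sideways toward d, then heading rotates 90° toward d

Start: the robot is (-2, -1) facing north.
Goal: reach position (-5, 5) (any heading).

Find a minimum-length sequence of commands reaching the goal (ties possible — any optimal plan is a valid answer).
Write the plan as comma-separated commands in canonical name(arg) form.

straight(1), straight(2), arc(left, 3)

t0: (-2, -1) facing north
[1] after straight(1): (-2, 0) facing north
[2] after straight(2): (-2, 2) facing north
[3] after arc(left, 3): (-5, 5) facing west
no 2-step plan works, so 3 is optimal.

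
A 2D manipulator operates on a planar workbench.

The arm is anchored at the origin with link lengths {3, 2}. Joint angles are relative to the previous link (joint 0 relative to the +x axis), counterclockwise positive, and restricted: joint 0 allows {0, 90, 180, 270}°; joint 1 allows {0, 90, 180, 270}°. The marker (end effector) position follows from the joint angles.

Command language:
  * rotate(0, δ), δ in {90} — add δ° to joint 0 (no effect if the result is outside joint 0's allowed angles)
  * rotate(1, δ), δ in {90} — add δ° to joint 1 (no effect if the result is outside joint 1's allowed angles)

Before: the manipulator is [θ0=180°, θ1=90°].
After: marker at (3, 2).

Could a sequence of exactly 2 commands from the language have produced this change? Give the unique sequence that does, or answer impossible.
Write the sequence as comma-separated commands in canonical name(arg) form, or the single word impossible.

rotate(0, 90), rotate(0, 90)

from: [θ0=180°, θ1=90°]
[1] after rotate(0, 90): [θ0=270°, θ1=90°]
[2] after rotate(0, 90): [θ0=0°, θ1=90°]
all 4 alternatives checked — unique.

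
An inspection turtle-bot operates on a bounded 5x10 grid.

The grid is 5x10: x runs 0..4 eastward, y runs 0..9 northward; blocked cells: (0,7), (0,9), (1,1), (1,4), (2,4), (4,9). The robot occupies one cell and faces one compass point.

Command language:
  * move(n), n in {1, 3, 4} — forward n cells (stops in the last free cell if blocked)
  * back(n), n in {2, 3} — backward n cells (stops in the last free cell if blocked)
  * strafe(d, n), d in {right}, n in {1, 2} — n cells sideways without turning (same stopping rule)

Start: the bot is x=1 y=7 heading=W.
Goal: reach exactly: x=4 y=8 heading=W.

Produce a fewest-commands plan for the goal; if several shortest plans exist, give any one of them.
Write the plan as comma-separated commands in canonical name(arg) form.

t0: x=1 y=7 heading=W
step 1 (strafe(right, 1)): x=1 y=8 heading=W
step 2 (back(3)): x=4 y=8 heading=W
shorter routes all fall short; 2 is best.

strafe(right, 1), back(3)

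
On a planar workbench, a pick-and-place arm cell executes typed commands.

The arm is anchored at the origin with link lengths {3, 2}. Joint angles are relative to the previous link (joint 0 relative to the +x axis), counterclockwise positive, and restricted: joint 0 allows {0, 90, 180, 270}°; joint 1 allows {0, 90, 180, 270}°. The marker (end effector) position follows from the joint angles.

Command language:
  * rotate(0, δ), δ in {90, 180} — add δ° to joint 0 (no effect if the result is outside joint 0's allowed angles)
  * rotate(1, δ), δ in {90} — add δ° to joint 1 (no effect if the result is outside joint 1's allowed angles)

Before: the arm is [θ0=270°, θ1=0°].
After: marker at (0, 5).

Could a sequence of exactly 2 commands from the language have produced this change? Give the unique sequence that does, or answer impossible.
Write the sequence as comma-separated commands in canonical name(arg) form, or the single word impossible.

t0: [θ0=270°, θ1=0°]
1. rotate(0, 90) → [θ0=0°, θ1=0°]
2. rotate(0, 90) → [θ0=90°, θ1=0°]
no rival 2-sequence matches.

rotate(0, 90), rotate(0, 90)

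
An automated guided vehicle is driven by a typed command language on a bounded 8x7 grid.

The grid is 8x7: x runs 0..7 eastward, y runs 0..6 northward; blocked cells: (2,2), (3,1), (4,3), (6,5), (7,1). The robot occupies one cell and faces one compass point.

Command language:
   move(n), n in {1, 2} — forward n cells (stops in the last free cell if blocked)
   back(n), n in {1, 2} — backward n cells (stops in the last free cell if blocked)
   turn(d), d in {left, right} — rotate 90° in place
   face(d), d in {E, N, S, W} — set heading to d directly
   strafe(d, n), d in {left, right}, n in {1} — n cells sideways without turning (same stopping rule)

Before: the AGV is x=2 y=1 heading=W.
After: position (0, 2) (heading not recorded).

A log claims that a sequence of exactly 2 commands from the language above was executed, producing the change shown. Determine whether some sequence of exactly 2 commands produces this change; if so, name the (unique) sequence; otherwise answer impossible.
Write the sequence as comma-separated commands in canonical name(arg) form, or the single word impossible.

move(2), strafe(right, 1)

key: order matters: swapping move(2) and strafe(right, 1) lands elsewhere
from: x=2 y=1 heading=W
1. move(2) → x=0 y=1 heading=W
2. strafe(right, 1) → x=0 y=2 heading=W
no rival 2-sequence matches.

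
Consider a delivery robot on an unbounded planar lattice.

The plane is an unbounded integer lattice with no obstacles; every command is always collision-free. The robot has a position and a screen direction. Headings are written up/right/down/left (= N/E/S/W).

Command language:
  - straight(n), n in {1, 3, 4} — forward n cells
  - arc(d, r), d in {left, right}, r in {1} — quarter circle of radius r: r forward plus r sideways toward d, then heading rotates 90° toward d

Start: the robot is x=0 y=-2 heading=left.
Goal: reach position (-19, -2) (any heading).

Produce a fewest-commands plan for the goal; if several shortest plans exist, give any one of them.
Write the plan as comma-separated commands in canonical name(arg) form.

from: x=0 y=-2 heading=left
t=1 straight(3) ⇒ x=-3 y=-2 heading=left
t=2 straight(4) ⇒ x=-7 y=-2 heading=left
t=3 straight(4) ⇒ x=-11 y=-2 heading=left
t=4 straight(4) ⇒ x=-15 y=-2 heading=left
t=5 straight(4) ⇒ x=-19 y=-2 heading=left
shorter routes all fall short; 5 is best.

straight(3), straight(4), straight(4), straight(4), straight(4)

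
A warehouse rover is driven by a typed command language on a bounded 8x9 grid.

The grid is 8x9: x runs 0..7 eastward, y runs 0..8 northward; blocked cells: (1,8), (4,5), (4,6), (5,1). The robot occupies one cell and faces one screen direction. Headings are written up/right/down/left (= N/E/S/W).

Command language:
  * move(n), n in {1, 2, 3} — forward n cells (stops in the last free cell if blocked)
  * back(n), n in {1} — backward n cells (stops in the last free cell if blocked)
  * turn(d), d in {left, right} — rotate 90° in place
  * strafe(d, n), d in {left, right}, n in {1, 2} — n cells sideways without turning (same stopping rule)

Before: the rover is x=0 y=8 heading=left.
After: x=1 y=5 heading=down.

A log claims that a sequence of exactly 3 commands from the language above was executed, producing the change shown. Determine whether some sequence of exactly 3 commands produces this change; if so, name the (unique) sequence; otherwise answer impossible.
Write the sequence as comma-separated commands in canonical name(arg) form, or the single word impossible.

turn(left), move(3), strafe(left, 1)

key: running strafe(left, 1) before turn(left) would end elsewhere — order is forced
t0: x=0 y=8 heading=left
[1] after turn(left): x=0 y=8 heading=down
[2] after move(3): x=0 y=5 heading=down
[3] after strafe(left, 1): x=1 y=5 heading=down
all 1000 alternatives checked — unique.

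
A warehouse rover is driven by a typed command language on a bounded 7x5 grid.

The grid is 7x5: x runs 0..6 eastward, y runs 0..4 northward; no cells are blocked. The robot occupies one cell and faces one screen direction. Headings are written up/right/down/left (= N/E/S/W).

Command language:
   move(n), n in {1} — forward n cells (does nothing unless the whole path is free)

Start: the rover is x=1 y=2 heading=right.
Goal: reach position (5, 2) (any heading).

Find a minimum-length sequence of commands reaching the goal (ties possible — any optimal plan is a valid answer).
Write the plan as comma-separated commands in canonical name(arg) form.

from: x=1 y=2 heading=right
step 1 (move(1)): x=2 y=2 heading=right
step 2 (move(1)): x=3 y=2 heading=right
step 3 (move(1)): x=4 y=2 heading=right
step 4 (move(1)): x=5 y=2 heading=right
shorter routes all fall short; 4 is best.

move(1), move(1), move(1), move(1)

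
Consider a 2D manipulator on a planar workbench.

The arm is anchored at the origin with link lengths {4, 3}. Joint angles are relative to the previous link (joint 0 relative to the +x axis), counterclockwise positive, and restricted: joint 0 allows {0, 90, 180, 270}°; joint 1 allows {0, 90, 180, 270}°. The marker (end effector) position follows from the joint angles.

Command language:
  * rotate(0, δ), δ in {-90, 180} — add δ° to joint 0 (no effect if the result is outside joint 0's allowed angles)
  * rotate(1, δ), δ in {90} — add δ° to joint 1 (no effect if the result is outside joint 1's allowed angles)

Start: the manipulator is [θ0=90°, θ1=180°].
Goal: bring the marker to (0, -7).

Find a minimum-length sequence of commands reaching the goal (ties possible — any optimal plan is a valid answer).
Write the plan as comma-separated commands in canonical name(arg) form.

start: [θ0=90°, θ1=180°]
step 1 (rotate(0, 180)): [θ0=270°, θ1=180°]
step 2 (rotate(1, 90)): [θ0=270°, θ1=270°]
step 3 (rotate(1, 90)): [θ0=270°, θ1=0°]
minimal: 3 command(s), checked below 3.

rotate(0, 180), rotate(1, 90), rotate(1, 90)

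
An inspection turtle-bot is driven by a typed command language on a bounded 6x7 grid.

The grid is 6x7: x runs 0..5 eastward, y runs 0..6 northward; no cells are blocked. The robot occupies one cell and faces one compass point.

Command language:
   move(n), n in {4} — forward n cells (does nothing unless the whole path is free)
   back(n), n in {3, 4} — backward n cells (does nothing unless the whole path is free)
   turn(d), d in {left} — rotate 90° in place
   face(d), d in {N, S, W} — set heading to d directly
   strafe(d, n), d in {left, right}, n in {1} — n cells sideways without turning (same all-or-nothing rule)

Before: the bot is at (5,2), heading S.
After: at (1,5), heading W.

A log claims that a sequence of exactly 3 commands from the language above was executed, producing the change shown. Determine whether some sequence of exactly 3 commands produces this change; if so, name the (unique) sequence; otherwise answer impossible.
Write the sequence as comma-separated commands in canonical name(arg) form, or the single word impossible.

key: running move(4) before back(3) would end elsewhere — order is forced
t0: at (5,2), heading S
1. back(3) → at (5,5), heading S
2. face(W) → at (5,5), heading W
3. move(4) → at (1,5), heading W
no rival 3-sequence matches.

back(3), face(W), move(4)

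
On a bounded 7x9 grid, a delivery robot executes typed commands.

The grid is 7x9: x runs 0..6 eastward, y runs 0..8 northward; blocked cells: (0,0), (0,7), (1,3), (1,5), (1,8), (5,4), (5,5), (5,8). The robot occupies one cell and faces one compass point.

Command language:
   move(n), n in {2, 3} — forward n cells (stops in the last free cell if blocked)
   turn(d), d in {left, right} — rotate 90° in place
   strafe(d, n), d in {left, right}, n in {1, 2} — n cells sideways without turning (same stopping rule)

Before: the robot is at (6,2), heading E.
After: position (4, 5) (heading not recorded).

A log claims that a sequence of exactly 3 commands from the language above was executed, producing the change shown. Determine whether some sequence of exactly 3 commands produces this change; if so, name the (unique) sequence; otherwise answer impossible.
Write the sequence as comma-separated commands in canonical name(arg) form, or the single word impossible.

turn(left), strafe(left, 2), move(3)

key: order matters: swapping turn(left) and move(3) lands elsewhere
from: at (6,2), heading E
step 1 (turn(left)): at (6,2), heading N
step 2 (strafe(left, 2)): at (4,2), heading N
step 3 (move(3)): at (4,5), heading N
no other 3-command option fits: unique.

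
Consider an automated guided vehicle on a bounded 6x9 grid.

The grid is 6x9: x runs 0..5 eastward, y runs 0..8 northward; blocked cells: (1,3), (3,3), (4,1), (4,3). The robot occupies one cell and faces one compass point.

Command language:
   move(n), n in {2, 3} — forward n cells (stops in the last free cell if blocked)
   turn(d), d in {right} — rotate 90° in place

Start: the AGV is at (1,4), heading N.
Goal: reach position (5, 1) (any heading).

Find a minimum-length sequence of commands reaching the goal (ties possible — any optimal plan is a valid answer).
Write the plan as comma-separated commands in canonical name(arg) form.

turn(right), move(3), move(3), turn(right), move(3)

begin: at (1,4), heading N
1. turn(right) → at (1,4), heading E
2. move(3) → at (4,4), heading E
3. move(3) → at (5,4), heading E
4. turn(right) → at (5,4), heading S
5. move(3) → at (5,1), heading S
minimal: 5 command(s), checked below 5.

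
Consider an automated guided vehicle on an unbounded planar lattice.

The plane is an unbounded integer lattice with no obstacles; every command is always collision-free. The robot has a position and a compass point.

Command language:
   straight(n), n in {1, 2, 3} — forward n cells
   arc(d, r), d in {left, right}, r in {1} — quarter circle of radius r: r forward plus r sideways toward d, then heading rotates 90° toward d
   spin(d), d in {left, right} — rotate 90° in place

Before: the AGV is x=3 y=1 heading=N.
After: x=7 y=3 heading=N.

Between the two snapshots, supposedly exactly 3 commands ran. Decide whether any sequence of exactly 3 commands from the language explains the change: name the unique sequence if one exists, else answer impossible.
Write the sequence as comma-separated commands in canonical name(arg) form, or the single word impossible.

arc(right, 1), straight(2), arc(left, 1)

key: running arc(left, 1) before arc(right, 1) would end elsewhere — order is forced
from: x=3 y=1 heading=N
[1] after arc(right, 1): x=4 y=2 heading=E
[2] after straight(2): x=6 y=2 heading=E
[3] after arc(left, 1): x=7 y=3 heading=N
uniquely the one of 343 3-step routes that fits.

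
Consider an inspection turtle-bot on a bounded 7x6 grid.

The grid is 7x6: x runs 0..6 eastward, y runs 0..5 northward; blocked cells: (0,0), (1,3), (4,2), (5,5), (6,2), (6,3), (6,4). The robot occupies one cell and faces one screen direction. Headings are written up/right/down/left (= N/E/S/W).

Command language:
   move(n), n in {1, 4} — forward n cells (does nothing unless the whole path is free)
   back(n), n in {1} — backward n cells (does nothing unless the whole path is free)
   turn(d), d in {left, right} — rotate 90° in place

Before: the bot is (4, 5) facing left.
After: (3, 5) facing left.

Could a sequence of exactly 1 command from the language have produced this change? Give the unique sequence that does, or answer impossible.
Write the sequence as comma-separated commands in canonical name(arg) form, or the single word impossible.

key: still facing W — the one step turns nothing
begin: (4, 5) facing left
t=1 move(1) ⇒ (3, 5) facing left
uniquely the one of 5 1-step routes that fits.

move(1)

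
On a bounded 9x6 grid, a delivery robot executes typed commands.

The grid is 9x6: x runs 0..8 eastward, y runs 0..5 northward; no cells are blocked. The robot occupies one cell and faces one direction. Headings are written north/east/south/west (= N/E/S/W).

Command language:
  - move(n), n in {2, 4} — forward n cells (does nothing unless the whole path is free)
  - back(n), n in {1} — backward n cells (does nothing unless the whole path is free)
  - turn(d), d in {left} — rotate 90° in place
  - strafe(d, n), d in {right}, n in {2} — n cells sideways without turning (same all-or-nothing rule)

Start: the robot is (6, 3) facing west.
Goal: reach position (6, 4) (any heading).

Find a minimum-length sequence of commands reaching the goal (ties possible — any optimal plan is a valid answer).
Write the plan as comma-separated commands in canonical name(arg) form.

turn(left), back(1)

t0: (6, 3) facing west
t=1 turn(left) ⇒ (6, 3) facing south
t=2 back(1) ⇒ (6, 4) facing south
minimal: 2 command(s), checked below 2.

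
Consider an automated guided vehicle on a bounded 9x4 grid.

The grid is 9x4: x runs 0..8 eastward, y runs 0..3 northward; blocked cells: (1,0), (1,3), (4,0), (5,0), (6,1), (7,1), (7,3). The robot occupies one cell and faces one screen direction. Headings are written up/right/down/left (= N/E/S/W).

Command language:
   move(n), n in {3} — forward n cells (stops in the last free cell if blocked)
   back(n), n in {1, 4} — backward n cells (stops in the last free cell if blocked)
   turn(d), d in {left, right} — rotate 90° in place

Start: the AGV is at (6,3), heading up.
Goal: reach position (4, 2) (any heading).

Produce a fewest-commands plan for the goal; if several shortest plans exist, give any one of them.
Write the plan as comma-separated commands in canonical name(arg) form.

back(1), turn(right), back(1), back(1)

start: at (6,3), heading up
[1] after back(1): at (6,2), heading up
[2] after turn(right): at (6,2), heading right
[3] after back(1): at (5,2), heading right
[4] after back(1): at (4,2), heading right
minimal: 4 command(s), checked below 4.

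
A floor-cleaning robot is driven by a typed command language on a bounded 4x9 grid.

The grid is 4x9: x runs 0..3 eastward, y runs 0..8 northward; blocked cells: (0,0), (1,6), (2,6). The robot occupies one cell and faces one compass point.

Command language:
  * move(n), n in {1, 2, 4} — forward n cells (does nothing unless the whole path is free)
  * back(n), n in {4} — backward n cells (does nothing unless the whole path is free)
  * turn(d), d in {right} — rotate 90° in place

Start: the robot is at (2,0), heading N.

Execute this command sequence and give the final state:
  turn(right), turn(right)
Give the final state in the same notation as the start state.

at (2,0), heading S

t0: at (2,0), heading N
1. turn(right) → at (2,0), heading E
2. turn(right) → at (2,0), heading S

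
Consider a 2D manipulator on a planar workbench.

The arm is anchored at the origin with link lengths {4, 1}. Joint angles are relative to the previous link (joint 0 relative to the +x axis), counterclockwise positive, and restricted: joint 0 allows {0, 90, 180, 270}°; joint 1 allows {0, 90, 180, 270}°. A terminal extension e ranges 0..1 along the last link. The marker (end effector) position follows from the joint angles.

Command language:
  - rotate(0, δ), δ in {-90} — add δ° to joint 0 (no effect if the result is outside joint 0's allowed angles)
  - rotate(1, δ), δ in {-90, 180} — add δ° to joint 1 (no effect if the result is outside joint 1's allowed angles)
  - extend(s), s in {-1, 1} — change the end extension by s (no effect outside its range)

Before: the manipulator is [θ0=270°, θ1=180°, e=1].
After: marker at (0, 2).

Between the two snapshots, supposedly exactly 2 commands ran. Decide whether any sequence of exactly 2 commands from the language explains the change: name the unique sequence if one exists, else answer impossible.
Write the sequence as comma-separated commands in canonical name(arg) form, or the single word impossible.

start: [θ0=270°, θ1=180°, e=1]
step 1 (rotate(0, -90)): [θ0=180°, θ1=180°, e=1]
step 2 (rotate(0, -90)): [θ0=90°, θ1=180°, e=1]
uniquely the one of 25 2-step routes that fits.

rotate(0, -90), rotate(0, -90)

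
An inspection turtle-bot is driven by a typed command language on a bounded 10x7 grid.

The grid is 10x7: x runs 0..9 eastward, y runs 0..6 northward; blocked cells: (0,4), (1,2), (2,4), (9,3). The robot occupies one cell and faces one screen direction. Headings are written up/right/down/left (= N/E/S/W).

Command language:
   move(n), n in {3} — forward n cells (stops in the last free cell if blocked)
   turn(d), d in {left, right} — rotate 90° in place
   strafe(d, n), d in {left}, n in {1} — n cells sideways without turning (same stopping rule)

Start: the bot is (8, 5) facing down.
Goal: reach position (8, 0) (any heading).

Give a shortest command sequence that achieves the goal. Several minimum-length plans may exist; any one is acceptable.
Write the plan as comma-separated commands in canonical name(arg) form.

move(3), move(3)

start: (8, 5) facing down
1. move(3) → (8, 2) facing down
2. move(3) → (8, 0) facing down
no 1-step plan works, so 2 is optimal.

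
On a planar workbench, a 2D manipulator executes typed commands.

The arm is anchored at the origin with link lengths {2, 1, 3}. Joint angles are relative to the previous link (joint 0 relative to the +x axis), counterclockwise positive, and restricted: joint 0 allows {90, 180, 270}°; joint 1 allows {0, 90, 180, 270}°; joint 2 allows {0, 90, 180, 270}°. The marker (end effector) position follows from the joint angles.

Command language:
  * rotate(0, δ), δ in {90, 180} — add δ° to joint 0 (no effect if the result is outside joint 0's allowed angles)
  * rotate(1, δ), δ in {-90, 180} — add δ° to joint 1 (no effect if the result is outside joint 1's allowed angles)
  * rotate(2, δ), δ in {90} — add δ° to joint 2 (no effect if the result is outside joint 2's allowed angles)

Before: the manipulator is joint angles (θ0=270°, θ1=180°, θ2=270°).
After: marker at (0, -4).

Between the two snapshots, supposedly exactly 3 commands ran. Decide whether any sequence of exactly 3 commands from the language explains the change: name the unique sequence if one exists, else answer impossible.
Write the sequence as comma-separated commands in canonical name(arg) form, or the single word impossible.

rotate(2, 90), rotate(2, 90), rotate(2, 90)

begin: joint angles (θ0=270°, θ1=180°, θ2=270°)
1. rotate(2, 90) → joint angles (θ0=270°, θ1=180°, θ2=0°)
2. rotate(2, 90) → joint angles (θ0=270°, θ1=180°, θ2=90°)
3. rotate(2, 90) → joint angles (θ0=270°, θ1=180°, θ2=180°)
no other 3-command option fits: unique.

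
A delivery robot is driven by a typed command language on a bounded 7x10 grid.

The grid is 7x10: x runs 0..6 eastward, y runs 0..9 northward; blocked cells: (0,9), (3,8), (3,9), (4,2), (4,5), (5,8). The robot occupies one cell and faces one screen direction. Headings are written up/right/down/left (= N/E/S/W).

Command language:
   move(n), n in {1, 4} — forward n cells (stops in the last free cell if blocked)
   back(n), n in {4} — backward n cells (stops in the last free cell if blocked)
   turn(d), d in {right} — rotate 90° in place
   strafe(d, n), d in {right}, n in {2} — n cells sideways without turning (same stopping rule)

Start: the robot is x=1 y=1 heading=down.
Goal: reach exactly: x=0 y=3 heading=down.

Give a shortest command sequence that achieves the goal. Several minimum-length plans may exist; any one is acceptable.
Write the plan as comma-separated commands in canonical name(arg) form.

from: x=1 y=1 heading=down
step 1 (move(1)): x=1 y=0 heading=down
step 2 (strafe(right, 2)): x=0 y=0 heading=down
step 3 (back(4)): x=0 y=4 heading=down
step 4 (move(1)): x=0 y=3 heading=down
nothing shorter than 4 reaches the goal.

move(1), strafe(right, 2), back(4), move(1)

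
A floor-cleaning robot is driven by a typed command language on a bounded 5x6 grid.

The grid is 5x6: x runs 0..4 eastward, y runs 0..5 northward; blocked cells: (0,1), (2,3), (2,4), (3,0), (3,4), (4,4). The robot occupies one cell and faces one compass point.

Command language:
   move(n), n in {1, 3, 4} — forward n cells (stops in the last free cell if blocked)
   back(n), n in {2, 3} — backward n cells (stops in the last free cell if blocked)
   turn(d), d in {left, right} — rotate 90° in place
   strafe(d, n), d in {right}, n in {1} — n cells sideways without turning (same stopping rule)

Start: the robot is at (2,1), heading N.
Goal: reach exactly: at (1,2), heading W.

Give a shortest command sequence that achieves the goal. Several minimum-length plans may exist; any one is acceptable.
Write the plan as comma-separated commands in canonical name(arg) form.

turn(left), strafe(right, 1), move(1)

start: at (2,1), heading N
1. turn(left) → at (2,1), heading W
2. strafe(right, 1) → at (2,2), heading W
3. move(1) → at (1,2), heading W
minimal: 3 command(s), checked below 3.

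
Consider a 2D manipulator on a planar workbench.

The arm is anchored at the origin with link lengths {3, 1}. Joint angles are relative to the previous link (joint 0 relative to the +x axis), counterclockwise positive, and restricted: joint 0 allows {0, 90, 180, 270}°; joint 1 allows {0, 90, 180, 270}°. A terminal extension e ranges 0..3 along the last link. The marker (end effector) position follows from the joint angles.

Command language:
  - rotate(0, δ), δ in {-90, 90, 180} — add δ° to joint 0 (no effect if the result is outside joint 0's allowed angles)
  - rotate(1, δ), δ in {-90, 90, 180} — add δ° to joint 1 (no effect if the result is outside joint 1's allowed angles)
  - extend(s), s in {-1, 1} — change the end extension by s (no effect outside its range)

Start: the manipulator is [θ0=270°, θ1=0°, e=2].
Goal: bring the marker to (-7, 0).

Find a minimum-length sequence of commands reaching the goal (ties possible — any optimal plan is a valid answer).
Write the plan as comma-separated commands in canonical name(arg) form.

extend(1), rotate(0, -90)

t0: [θ0=270°, θ1=0°, e=2]
[1] after extend(1): [θ0=270°, θ1=0°, e=3]
[2] after rotate(0, -90): [θ0=180°, θ1=0°, e=3]
minimal: 2 command(s), checked below 2.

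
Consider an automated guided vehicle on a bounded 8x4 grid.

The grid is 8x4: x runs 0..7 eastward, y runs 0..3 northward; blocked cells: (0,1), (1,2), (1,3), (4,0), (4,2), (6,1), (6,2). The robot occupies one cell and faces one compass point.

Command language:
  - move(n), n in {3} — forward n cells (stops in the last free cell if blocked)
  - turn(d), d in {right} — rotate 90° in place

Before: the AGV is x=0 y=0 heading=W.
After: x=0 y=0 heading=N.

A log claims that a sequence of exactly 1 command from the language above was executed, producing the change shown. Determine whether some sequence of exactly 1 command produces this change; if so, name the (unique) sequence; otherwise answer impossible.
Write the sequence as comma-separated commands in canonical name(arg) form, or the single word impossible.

key: (0,0) unchanged — the single command moves nothing
initial: x=0 y=0 heading=W
step 1 (turn(right)): x=0 y=0 heading=N
uniquely the one of 2 1-step routes that fits.

turn(right)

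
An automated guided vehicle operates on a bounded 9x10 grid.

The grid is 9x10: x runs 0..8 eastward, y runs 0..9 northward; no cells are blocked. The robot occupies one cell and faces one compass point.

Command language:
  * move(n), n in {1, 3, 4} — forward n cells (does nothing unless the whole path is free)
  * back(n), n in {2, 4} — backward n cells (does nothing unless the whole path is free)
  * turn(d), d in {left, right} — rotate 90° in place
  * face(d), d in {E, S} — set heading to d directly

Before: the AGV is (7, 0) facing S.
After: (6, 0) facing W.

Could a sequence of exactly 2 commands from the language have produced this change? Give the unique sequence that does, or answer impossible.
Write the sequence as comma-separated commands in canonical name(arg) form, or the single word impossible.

turn(right), move(1)

key: cell and facing (now W) both changed — the 2 commands mix motion and turning
from: (7, 0) facing S
step 1 (turn(right)): (7, 0) facing W
step 2 (move(1)): (6, 0) facing W
all 81 alternatives checked — unique.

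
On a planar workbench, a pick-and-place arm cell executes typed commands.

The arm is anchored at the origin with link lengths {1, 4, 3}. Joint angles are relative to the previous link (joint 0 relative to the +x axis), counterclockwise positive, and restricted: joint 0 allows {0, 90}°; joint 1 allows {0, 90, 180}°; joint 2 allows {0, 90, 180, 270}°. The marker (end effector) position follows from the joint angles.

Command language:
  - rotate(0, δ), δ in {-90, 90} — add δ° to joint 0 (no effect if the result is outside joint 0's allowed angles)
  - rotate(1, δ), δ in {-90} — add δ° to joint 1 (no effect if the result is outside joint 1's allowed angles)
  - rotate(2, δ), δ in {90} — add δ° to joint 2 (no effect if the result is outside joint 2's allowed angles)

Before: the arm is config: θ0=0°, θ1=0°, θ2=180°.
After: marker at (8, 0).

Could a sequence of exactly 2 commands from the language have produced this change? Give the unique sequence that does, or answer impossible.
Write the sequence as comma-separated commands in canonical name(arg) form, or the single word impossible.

rotate(2, 90), rotate(2, 90)

start: config: θ0=0°, θ1=0°, θ2=180°
1. rotate(2, 90) → config: θ0=0°, θ1=0°, θ2=270°
2. rotate(2, 90) → config: θ0=0°, θ1=0°, θ2=0°
uniquely the one of 16 2-step routes that fits.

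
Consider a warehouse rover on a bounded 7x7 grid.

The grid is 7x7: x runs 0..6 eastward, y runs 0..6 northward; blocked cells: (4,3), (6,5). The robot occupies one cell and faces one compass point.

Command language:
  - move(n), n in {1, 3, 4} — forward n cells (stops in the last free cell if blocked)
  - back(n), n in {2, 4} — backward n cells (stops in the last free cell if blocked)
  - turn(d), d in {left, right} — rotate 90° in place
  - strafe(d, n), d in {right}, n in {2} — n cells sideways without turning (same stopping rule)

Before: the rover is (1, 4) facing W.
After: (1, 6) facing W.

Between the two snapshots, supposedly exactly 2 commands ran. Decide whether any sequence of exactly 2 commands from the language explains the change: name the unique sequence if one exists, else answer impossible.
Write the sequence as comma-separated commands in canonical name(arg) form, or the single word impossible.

key: the second strafe(right, 2) runs into the grid edge before its full distance
start: (1, 4) facing W
[1] after strafe(right, 2): (1, 6) facing W
[2] after strafe(right, 2): (1, 6) facing W
no rival 2-sequence matches.

strafe(right, 2), strafe(right, 2)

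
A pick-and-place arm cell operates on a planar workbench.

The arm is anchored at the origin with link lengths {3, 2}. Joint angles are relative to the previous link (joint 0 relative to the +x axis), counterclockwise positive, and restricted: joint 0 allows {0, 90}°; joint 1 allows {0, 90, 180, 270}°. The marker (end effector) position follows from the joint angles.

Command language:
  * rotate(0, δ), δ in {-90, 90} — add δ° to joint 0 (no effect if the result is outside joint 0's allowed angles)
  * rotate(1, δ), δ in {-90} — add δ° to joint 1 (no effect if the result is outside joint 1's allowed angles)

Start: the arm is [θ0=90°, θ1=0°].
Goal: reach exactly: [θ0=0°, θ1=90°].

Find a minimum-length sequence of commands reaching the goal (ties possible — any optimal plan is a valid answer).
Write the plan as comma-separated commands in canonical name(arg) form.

rotate(1, -90), rotate(1, -90), rotate(1, -90), rotate(0, -90)

initial: [θ0=90°, θ1=0°]
[1] after rotate(1, -90): [θ0=90°, θ1=270°]
[2] after rotate(1, -90): [θ0=90°, θ1=180°]
[3] after rotate(1, -90): [θ0=90°, θ1=90°]
[4] after rotate(0, -90): [θ0=0°, θ1=90°]
shorter routes all fall short; 4 is best.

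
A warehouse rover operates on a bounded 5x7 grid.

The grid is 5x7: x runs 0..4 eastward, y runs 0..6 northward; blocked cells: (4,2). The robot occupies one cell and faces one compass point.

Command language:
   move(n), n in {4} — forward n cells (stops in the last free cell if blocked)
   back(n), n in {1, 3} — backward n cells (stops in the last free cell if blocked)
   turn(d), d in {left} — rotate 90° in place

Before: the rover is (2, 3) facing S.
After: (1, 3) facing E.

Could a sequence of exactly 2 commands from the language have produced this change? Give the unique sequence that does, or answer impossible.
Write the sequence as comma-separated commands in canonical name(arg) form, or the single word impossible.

key: running back(1) before turn(left) would end elsewhere — order is forced
t0: (2, 3) facing S
step 1 (turn(left)): (2, 3) facing E
step 2 (back(1)): (1, 3) facing E
no rival 2-sequence matches.

turn(left), back(1)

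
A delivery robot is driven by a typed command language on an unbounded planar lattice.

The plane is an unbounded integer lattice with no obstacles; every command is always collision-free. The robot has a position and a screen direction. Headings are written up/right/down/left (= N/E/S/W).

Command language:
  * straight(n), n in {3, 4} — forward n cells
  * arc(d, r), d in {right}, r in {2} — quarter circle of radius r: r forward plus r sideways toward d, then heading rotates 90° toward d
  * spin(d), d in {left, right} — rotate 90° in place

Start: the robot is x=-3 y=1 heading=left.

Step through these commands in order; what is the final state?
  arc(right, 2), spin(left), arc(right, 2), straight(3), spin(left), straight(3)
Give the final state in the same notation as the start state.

initial: x=-3 y=1 heading=left
t=1 arc(right, 2) ⇒ x=-5 y=3 heading=up
t=2 spin(left) ⇒ x=-5 y=3 heading=left
t=3 arc(right, 2) ⇒ x=-7 y=5 heading=up
t=4 straight(3) ⇒ x=-7 y=8 heading=up
t=5 spin(left) ⇒ x=-7 y=8 heading=left
t=6 straight(3) ⇒ x=-10 y=8 heading=left

x=-10 y=8 heading=left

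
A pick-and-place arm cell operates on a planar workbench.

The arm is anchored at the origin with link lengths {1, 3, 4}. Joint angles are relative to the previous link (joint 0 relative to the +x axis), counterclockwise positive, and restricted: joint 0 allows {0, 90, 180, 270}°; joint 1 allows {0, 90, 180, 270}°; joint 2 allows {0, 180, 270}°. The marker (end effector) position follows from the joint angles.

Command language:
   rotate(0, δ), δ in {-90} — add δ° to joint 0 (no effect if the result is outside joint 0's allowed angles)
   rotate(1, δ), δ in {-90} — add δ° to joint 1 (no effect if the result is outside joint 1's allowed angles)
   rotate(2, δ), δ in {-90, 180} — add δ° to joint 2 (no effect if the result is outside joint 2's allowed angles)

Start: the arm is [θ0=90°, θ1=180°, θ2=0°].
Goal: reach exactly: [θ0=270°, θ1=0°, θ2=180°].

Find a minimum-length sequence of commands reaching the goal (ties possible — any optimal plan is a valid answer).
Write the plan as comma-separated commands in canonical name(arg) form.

rotate(1, -90), rotate(1, -90), rotate(0, -90), rotate(0, -90), rotate(2, 180)

initial: [θ0=90°, θ1=180°, θ2=0°]
1. rotate(1, -90) → [θ0=90°, θ1=90°, θ2=0°]
2. rotate(1, -90) → [θ0=90°, θ1=0°, θ2=0°]
3. rotate(0, -90) → [θ0=0°, θ1=0°, θ2=0°]
4. rotate(0, -90) → [θ0=270°, θ1=0°, θ2=0°]
5. rotate(2, 180) → [θ0=270°, θ1=0°, θ2=180°]
minimal: 5 command(s), checked below 5.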